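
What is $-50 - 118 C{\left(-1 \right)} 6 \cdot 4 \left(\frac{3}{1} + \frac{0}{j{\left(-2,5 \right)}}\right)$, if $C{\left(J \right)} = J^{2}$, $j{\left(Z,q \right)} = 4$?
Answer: $-8546$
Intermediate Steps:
$-50 - 118 C{\left(-1 \right)} 6 \cdot 4 \left(\frac{3}{1} + \frac{0}{j{\left(-2,5 \right)}}\right) = -50 - 118 \left(-1\right)^{2} \cdot 6 \cdot 4 \left(\frac{3}{1} + \frac{0}{4}\right) = -50 - 118 \cdot 1 \cdot 6 \cdot 4 \left(3 \cdot 1 + 0 \cdot \frac{1}{4}\right) = -50 - 118 \cdot 6 \cdot 4 \left(3 + 0\right) = -50 - 118 \cdot 24 \cdot 3 = -50 - 8496 = -8546$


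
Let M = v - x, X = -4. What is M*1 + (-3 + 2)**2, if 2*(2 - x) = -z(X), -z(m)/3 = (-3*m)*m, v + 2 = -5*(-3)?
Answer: -60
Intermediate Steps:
v = 13 (v = -2 - 5*(-3) = -2 + 15 = 13)
z(m) = 9*m**2 (z(m) = -3*(-3*m)*m = -(-9)*m**2 = 9*m**2)
x = 74 (x = 2 - (-1)*9*(-4)**2/2 = 2 - (-1)*9*16/2 = 2 - (-1)*144/2 = 2 - 1/2*(-144) = 2 + 72 = 74)
M = -61 (M = 13 - 1*74 = 13 - 74 = -61)
M*1 + (-3 + 2)**2 = -61*1 + (-3 + 2)**2 = -61 + (-1)**2 = -61 + 1 = -60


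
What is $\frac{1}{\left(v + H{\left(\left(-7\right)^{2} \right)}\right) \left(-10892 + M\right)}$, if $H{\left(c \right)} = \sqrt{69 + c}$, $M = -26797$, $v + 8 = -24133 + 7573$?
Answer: $\frac{8284}{5172787096317} + \frac{\sqrt{118}}{10345574192634} \approx 1.6025 \cdot 10^{-9}$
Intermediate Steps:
$v = -16568$ ($v = -8 + \left(-24133 + 7573\right) = -8 - 16560 = -16568$)
$\frac{1}{\left(v + H{\left(\left(-7\right)^{2} \right)}\right) \left(-10892 + M\right)} = \frac{1}{\left(-16568 + \sqrt{69 + \left(-7\right)^{2}}\right) \left(-10892 - 26797\right)} = \frac{1}{\left(-16568 + \sqrt{69 + 49}\right) \left(-37689\right)} = \frac{1}{\left(-16568 + \sqrt{118}\right) \left(-37689\right)} = \frac{1}{624431352 - 37689 \sqrt{118}}$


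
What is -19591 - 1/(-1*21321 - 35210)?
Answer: -1107498820/56531 ≈ -19591.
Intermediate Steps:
-19591 - 1/(-1*21321 - 35210) = -19591 - 1/(-21321 - 35210) = -19591 - 1/(-56531) = -19591 - 1*(-1/56531) = -19591 + 1/56531 = -1107498820/56531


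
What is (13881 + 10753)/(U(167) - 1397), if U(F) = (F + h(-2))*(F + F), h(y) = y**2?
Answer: 24634/55717 ≈ 0.44213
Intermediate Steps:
U(F) = 2*F*(4 + F) (U(F) = (F + (-2)**2)*(F + F) = (F + 4)*(2*F) = (4 + F)*(2*F) = 2*F*(4 + F))
(13881 + 10753)/(U(167) - 1397) = (13881 + 10753)/(2*167*(4 + 167) - 1397) = 24634/(2*167*171 - 1397) = 24634/(57114 - 1397) = 24634/55717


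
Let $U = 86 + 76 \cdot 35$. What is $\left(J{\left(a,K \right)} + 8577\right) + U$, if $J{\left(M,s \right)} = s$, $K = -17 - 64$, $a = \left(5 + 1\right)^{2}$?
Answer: $11242$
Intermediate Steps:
$a = 36$ ($a = 6^{2} = 36$)
$K = -81$ ($K = -17 - 64 = -81$)
$U = 2746$ ($U = 86 + 2660 = 2746$)
$\left(J{\left(a,K \right)} + 8577\right) + U = \left(-81 + 8577\right) + 2746 = 8496 + 2746 = 11242$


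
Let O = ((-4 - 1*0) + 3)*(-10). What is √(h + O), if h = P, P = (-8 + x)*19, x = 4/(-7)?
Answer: I*√7490/7 ≈ 12.364*I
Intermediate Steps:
x = -4/7 (x = 4*(-⅐) = -4/7 ≈ -0.57143)
P = -1140/7 (P = (-8 - 4/7)*19 = -60/7*19 = -1140/7 ≈ -162.86)
h = -1140/7 ≈ -162.86
O = 10 (O = ((-4 + 0) + 3)*(-10) = (-4 + 3)*(-10) = -1*(-10) = 10)
√(h + O) = √(-1140/7 + 10) = √(-1070/7) = I*√7490/7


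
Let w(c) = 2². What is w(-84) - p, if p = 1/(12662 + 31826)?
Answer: 177951/44488 ≈ 4.0000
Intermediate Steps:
w(c) = 4
p = 1/44488 ≈ 2.2478e-5
w(-84) - p = 4 - 1*1/44488 = 4 - 1/44488 = 177951/44488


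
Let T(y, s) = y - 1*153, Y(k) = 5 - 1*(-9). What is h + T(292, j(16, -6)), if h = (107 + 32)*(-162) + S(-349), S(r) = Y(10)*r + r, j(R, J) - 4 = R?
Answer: -27614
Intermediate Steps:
Y(k) = 14 (Y(k) = 5 + 9 = 14)
j(R, J) = 4 + R
T(y, s) = -153 + y (T(y, s) = y - 153 = -153 + y)
S(r) = 15*r (S(r) = 14*r + r = 15*r)
h = -27753 (h = (107 + 32)*(-162) + 15*(-349) = 139*(-162) - 5235 = -22518 - 5235 = -27753)
h + T(292, j(16, -6)) = -27753 + (-153 + 292) = -27753 + 139 = -27614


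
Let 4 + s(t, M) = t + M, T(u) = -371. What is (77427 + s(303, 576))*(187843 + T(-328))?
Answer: 14679432544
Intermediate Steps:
s(t, M) = -4 + M + t (s(t, M) = -4 + (t + M) = -4 + (M + t) = -4 + M + t)
(77427 + s(303, 576))*(187843 + T(-328)) = (77427 + (-4 + 576 + 303))*(187843 - 371) = (77427 + 875)*187472 = 78302*187472 = 14679432544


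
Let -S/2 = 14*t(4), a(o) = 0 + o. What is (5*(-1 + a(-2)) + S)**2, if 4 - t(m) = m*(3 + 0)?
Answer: 43681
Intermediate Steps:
a(o) = o
t(m) = 4 - 3*m (t(m) = 4 - m*(3 + 0) = 4 - m*3 = 4 - 3*m)
S = 224 (S = -28*(4 - 3*4) = -28*(4 - 12) = -28*(-8) = -2*(-112) = 224)
(5*(-1 + a(-2)) + S)**2 = (5*(-1 - 2) + 224)**2 = (5*(-3) + 224)**2 = (-15 + 224)**2 = 209**2 = 43681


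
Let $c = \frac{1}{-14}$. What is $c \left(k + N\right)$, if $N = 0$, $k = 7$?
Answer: $- \frac{1}{2} \approx -0.5$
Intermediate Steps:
$c = - \frac{1}{14} \approx -0.071429$
$c \left(k + N\right) = - \frac{7 + 0}{14} = \left(- \frac{1}{14}\right) 7 = - \frac{1}{2}$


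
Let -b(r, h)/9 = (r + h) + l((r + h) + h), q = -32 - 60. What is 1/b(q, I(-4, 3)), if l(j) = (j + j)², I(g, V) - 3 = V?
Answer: -1/229626 ≈ -4.3549e-6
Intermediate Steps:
I(g, V) = 3 + V
l(j) = 4*j² (l(j) = (2*j)² = 4*j²)
q = -92
b(r, h) = -36*(r + 2*h)² - 9*h - 9*r (b(r, h) = -9*((r + h) + 4*((r + h) + h)²) = -9*((h + r) + 4*((h + r) + h)²) = -9*((h + r) + 4*(r + 2*h)²) = -9*(h + r + 4*(r + 2*h)²) = -36*(r + 2*h)² - 9*h - 9*r)
1/b(q, I(-4, 3)) = 1/(-36*(-92 + 2*(3 + 3))² - 9*(3 + 3) - 9*(-92)) = 1/(-36*(-92 + 2*6)² - 9*6 + 828) = 1/(-36*(-92 + 12)² - 54 + 828) = 1/(-36*(-80)² - 54 + 828) = 1/(-36*6400 - 54 + 828) = 1/(-230400 - 54 + 828) = 1/(-229626) = -1/229626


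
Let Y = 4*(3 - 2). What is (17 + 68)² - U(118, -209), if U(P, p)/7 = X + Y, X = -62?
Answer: 7631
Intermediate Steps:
Y = 4 (Y = 4*1 = 4)
U(P, p) = -406 (U(P, p) = 7*(-62 + 4) = 7*(-58) = -406)
(17 + 68)² - U(118, -209) = (17 + 68)² - 1*(-406) = 85² + 406 = 7225 + 406 = 7631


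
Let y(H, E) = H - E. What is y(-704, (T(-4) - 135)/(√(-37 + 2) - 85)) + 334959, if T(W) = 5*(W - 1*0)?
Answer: 485335625/1452 - 31*I*√35/1452 ≈ 3.3425e+5 - 0.12631*I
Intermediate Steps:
T(W) = 5*W (T(W) = 5*(W + 0) = 5*W)
y(-704, (T(-4) - 135)/(√(-37 + 2) - 85)) + 334959 = (-704 - (5*(-4) - 135)/(√(-37 + 2) - 85)) + 334959 = (-704 - (-20 - 135)/(√(-35) - 85)) + 334959 = (-704 - (-155)/(I*√35 - 85)) + 334959 = (-704 - (-155)/(-85 + I*√35)) + 334959 = (-704 + 155/(-85 + I*√35)) + 334959 = 334255 + 155/(-85 + I*√35)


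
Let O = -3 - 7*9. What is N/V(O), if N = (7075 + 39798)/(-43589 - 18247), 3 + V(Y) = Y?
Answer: 46873/4266684 ≈ 0.010986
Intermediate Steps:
O = -66 (O = -3 - 63 = -66)
V(Y) = -3 + Y
N = -46873/61836 (N = 46873/(-61836) = 46873*(-1/61836) = -46873/61836 ≈ -0.75802)
N/V(O) = -46873/(61836*(-3 - 66)) = -46873/61836/(-69) = -46873/61836*(-1/69) = 46873/4266684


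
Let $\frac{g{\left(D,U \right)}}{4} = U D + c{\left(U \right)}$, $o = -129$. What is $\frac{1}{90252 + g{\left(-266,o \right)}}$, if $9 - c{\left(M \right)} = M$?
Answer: $\frac{1}{228060} \approx 4.3848 \cdot 10^{-6}$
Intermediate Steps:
$c{\left(M \right)} = 9 - M$
$g{\left(D,U \right)} = 36 - 4 U + 4 D U$ ($g{\left(D,U \right)} = 4 \left(U D - \left(-9 + U\right)\right) = 4 \left(D U - \left(-9 + U\right)\right) = 4 \left(9 - U + D U\right) = 36 - 4 U + 4 D U$)
$\frac{1}{90252 + g{\left(-266,o \right)}} = \frac{1}{90252 + \left(36 - -516 + 4 \left(-266\right) \left(-129\right)\right)} = \frac{1}{90252 + \left(36 + 516 + 137256\right)} = \frac{1}{90252 + 137808} = \frac{1}{228060}$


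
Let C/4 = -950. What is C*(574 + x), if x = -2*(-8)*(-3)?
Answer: -1998800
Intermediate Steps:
C = -3800 (C = 4*(-950) = -3800)
x = -48 (x = 16*(-3) = -48)
C*(574 + x) = -3800*(574 - 48) = -3800*526 = -1998800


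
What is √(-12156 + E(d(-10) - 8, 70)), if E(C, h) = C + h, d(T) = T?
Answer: 2*I*√3026 ≈ 110.02*I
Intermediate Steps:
√(-12156 + E(d(-10) - 8, 70)) = √(-12156 + ((-10 - 8) + 70)) = √(-12156 + (-18 + 70)) = √(-12156 + 52) = √(-12104) = 2*I*√3026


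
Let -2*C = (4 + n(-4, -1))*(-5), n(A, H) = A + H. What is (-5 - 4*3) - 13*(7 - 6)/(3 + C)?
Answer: -43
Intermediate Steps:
C = -5/2 (C = -(4 + (-4 - 1))*(-5)/2 = -(4 - 5)*(-5)/2 = -(-1)*(-5)/2 = -1/2*5 = -5/2 ≈ -2.5000)
(-5 - 4*3) - 13*(7 - 6)/(3 + C) = (-5 - 4*3) - 13*(7 - 6)/(3 - 5/2) = (-5 - 12) - 13/1/2 = -17 - 13*2 = -17 - 26 = -43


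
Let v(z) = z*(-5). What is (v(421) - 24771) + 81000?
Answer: 54124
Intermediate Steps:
v(z) = -5*z
(v(421) - 24771) + 81000 = (-5*421 - 24771) + 81000 = (-2105 - 24771) + 81000 = -26876 + 81000 = 54124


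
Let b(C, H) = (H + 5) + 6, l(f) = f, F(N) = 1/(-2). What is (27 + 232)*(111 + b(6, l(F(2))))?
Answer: 62937/2 ≈ 31469.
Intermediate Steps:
F(N) = -½
b(C, H) = 11 + H (b(C, H) = (5 + H) + 6 = 11 + H)
(27 + 232)*(111 + b(6, l(F(2)))) = (27 + 232)*(111 + (11 - ½)) = 259*(111 + 21/2) = 259*(243/2) = 62937/2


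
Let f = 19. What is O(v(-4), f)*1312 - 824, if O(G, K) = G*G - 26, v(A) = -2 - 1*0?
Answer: -29688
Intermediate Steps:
v(A) = -2 (v(A) = -2 + 0 = -2)
O(G, K) = -26 + G² (O(G, K) = G² - 26 = -26 + G²)
O(v(-4), f)*1312 - 824 = (-26 + (-2)²)*1312 - 824 = (-26 + 4)*1312 - 824 = -22*1312 - 824 = -28864 - 824 = -29688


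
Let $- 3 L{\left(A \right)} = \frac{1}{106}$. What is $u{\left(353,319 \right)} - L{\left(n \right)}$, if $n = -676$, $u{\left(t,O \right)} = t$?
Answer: $\frac{112255}{318} \approx 353.0$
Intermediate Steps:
$L{\left(A \right)} = - \frac{1}{318}$ ($L{\left(A \right)} = - \frac{1}{3 \cdot 106} = \left(- \frac{1}{3}\right) \frac{1}{106} = - \frac{1}{318}$)
$u{\left(353,319 \right)} - L{\left(n \right)} = 353 - - \frac{1}{318} = 353 + \frac{1}{318} = \frac{112255}{318}$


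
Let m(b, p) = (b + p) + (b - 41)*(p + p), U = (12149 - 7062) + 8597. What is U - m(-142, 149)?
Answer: 68211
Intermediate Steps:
U = 13684 (U = 5087 + 8597 = 13684)
m(b, p) = b + p + 2*p*(-41 + b) (m(b, p) = (b + p) + (-41 + b)*(2*p) = (b + p) + 2*p*(-41 + b) = b + p + 2*p*(-41 + b))
U - m(-142, 149) = 13684 - (-142 - 81*149 + 2*(-142)*149) = 13684 - (-142 - 12069 - 42316) = 13684 - 1*(-54527) = 13684 + 54527 = 68211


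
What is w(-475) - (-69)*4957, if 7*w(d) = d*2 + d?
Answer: 2392806/7 ≈ 3.4183e+5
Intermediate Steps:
w(d) = 3*d/7 (w(d) = (d*2 + d)/7 = (2*d + d)/7 = (3*d)/7 = 3*d/7)
w(-475) - (-69)*4957 = (3/7)*(-475) - (-69)*4957 = -1425/7 - 1*(-342033) = -1425/7 + 342033 = 2392806/7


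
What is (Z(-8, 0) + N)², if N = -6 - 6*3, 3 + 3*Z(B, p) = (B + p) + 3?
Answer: 6400/9 ≈ 711.11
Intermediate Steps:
Z(B, p) = B/3 + p/3 (Z(B, p) = -1 + ((B + p) + 3)/3 = -1 + (3 + B + p)/3 = -1 + (1 + B/3 + p/3) = B/3 + p/3)
N = -24 (N = -6 - 18 = -24)
(Z(-8, 0) + N)² = (((⅓)*(-8) + (⅓)*0) - 24)² = ((-8/3 + 0) - 24)² = (-8/3 - 24)² = (-80/3)² = 6400/9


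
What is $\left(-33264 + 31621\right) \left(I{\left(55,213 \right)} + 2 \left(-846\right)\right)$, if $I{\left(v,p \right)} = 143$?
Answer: $2545007$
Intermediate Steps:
$\left(-33264 + 31621\right) \left(I{\left(55,213 \right)} + 2 \left(-846\right)\right) = \left(-33264 + 31621\right) \left(143 + 2 \left(-846\right)\right) = - 1643 \left(143 - 1692\right) = \left(-1643\right) \left(-1549\right) = 2545007$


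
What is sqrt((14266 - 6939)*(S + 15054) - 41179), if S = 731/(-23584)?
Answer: sqrt(3832922085934326)/5896 ≈ 10500.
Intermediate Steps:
S = -731/23584 (S = 731*(-1/23584) = -731/23584 ≈ -0.030996)
sqrt((14266 - 6939)*(S + 15054) - 41179) = sqrt((14266 - 6939)*(-731/23584 + 15054) - 41179) = sqrt(7327*(355032805/23584) - 41179) = sqrt(2601325362235/23584 - 41179) = sqrt(2600354196699/23584) = sqrt(3832922085934326)/5896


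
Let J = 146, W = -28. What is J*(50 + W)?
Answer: 3212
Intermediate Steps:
J*(50 + W) = 146*(50 - 28) = 146*22 = 3212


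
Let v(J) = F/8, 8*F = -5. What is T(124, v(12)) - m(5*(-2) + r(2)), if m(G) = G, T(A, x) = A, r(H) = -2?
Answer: 136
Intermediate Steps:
F = -5/8 (F = (⅛)*(-5) = -5/8 ≈ -0.62500)
v(J) = -5/64 (v(J) = -5/8/8 = -5/8*⅛ = -5/64)
T(124, v(12)) - m(5*(-2) + r(2)) = 124 - (5*(-2) - 2) = 124 - (-10 - 2) = 124 - 1*(-12) = 124 + 12 = 136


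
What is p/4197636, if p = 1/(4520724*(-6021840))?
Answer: -1/114272566417960853760 ≈ -8.7510e-21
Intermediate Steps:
p = -1/27223076612160 (p = (1/4520724)*(-1/6021840) = -1/27223076612160 ≈ -3.6734e-14)
p/4197636 = -1/27223076612160/4197636 = -1/27223076612160*1/4197636 = -1/114272566417960853760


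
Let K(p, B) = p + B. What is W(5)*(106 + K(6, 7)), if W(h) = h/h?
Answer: 119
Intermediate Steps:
W(h) = 1
K(p, B) = B + p
W(5)*(106 + K(6, 7)) = 1*(106 + (7 + 6)) = 1*(106 + 13) = 1*119 = 119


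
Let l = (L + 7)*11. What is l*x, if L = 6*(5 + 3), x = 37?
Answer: 22385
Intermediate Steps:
L = 48 (L = 6*8 = 48)
l = 605 (l = (48 + 7)*11 = 55*11 = 605)
l*x = 605*37 = 22385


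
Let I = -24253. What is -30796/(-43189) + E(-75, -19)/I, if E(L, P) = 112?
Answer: 742058220/1047462817 ≈ 0.70843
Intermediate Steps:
-30796/(-43189) + E(-75, -19)/I = -30796/(-43189) + 112/(-24253) = -30796*(-1/43189) + 112*(-1/24253) = 30796/43189 - 112/24253 = 742058220/1047462817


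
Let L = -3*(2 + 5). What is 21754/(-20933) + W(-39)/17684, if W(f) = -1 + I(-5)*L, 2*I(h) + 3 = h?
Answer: -382960297/370179172 ≈ -1.0345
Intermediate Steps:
L = -21 (L = -3*7 = -21)
I(h) = -3/2 + h/2
W(f) = 83 (W(f) = -1 + (-3/2 + (½)*(-5))*(-21) = -1 + (-3/2 - 5/2)*(-21) = -1 - 4*(-21) = -1 + 84 = 83)
21754/(-20933) + W(-39)/17684 = 21754/(-20933) + 83/17684 = 21754*(-1/20933) + 83*(1/17684) = -21754/20933 + 83/17684 = -382960297/370179172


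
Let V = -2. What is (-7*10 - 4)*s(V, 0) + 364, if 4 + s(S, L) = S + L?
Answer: 808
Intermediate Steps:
s(S, L) = -4 + L + S (s(S, L) = -4 + (S + L) = -4 + (L + S) = -4 + L + S)
(-7*10 - 4)*s(V, 0) + 364 = (-7*10 - 4)*(-4 + 0 - 2) + 364 = (-70 - 4)*(-6) + 364 = -74*(-6) + 364 = 444 + 364 = 808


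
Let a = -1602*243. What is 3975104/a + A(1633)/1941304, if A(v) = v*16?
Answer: -481669626938/47232654309 ≈ -10.198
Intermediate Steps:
a = -389286
A(v) = 16*v
3975104/a + A(1633)/1941304 = 3975104/(-389286) + (16*1633)/1941304 = 3975104*(-1/389286) + 26128*(1/1941304) = -1987552/194643 + 3266/242663 = -481669626938/47232654309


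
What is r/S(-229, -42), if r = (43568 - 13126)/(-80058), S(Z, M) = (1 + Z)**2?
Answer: -15221/2080867536 ≈ -7.3147e-6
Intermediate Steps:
r = -15221/40029 (r = 30442*(-1/80058) = -15221/40029 ≈ -0.38025)
r/S(-229, -42) = -15221/(40029*(1 - 229)**2) = -15221/(40029*((-228)**2)) = -15221/40029/51984 = -15221/40029*1/51984 = -15221/2080867536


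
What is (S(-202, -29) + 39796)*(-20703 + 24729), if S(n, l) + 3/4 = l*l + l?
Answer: 326969577/2 ≈ 1.6348e+8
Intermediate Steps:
S(n, l) = -3/4 + l + l**2 (S(n, l) = -3/4 + (l*l + l) = -3/4 + (l**2 + l) = -3/4 + (l + l**2) = -3/4 + l + l**2)
(S(-202, -29) + 39796)*(-20703 + 24729) = ((-3/4 - 29 + (-29)**2) + 39796)*(-20703 + 24729) = ((-3/4 - 29 + 841) + 39796)*4026 = (3245/4 + 39796)*4026 = (162429/4)*4026 = 326969577/2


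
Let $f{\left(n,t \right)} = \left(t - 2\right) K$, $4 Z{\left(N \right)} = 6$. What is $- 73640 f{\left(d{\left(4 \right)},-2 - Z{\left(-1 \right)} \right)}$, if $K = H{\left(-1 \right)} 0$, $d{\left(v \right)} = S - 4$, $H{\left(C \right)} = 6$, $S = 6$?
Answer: $0$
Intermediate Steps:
$d{\left(v \right)} = 2$ ($d{\left(v \right)} = 6 - 4 = 2$)
$Z{\left(N \right)} = \frac{3}{2}$ ($Z{\left(N \right)} = \frac{1}{4} \cdot 6 = \frac{3}{2}$)
$K = 0$ ($K = 6 \cdot 0 = 0$)
$f{\left(n,t \right)} = 0$ ($f{\left(n,t \right)} = \left(t - 2\right) 0 = \left(-2 + t\right) 0 = 0$)
$- 73640 f{\left(d{\left(4 \right)},-2 - Z{\left(-1 \right)} \right)} = \left(-73640\right) 0 = 0$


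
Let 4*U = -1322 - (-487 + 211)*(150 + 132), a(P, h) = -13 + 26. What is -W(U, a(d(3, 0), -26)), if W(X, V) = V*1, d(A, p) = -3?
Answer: -13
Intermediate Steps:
a(P, h) = 13
U = 38255/2 (U = (-1322 - (-487 + 211)*(150 + 132))/4 = (-1322 - (-276)*282)/4 = (-1322 - 1*(-77832))/4 = (-1322 + 77832)/4 = (¼)*76510 = 38255/2 ≈ 19128.)
W(X, V) = V
-W(U, a(d(3, 0), -26)) = -1*13 = -13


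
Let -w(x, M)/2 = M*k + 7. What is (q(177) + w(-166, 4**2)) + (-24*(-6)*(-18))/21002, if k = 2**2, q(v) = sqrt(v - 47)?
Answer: -1492438/10501 + sqrt(130) ≈ -130.72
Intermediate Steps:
q(v) = sqrt(-47 + v)
k = 4
w(x, M) = -14 - 8*M (w(x, M) = -2*(M*4 + 7) = -2*(4*M + 7) = -2*(7 + 4*M) = -14 - 8*M)
(q(177) + w(-166, 4**2)) + (-24*(-6)*(-18))/21002 = (sqrt(-47 + 177) + (-14 - 8*4**2)) + (-24*(-6)*(-18))/21002 = (sqrt(130) + (-14 - 8*16)) + (144*(-18))*(1/21002) = (sqrt(130) + (-14 - 128)) - 2592*1/21002 = (sqrt(130) - 142) - 1296/10501 = (-142 + sqrt(130)) - 1296/10501 = -1492438/10501 + sqrt(130)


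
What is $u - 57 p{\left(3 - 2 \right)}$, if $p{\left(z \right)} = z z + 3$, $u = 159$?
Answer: $-69$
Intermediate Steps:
$p{\left(z \right)} = 3 + z^{2}$ ($p{\left(z \right)} = z^{2} + 3 = 3 + z^{2}$)
$u - 57 p{\left(3 - 2 \right)} = 159 - 57 \left(3 + \left(3 - 2\right)^{2}\right) = 159 - 57 \left(3 + 1^{2}\right) = 159 - 57 \left(3 + 1\right) = 159 - 228 = -69$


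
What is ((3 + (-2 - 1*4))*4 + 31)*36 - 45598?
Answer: -44914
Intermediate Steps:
((3 + (-2 - 1*4))*4 + 31)*36 - 45598 = ((3 + (-2 - 4))*4 + 31)*36 - 45598 = ((3 - 6)*4 + 31)*36 - 45598 = (-3*4 + 31)*36 - 45598 = (-12 + 31)*36 - 45598 = 19*36 - 45598 = 684 - 45598 = -44914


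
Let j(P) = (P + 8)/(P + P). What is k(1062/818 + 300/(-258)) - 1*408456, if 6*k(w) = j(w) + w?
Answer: -205417286468761/502917852 ≈ -4.0845e+5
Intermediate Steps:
j(P) = (8 + P)/(2*P) (j(P) = (8 + P)/((2*P)) = (8 + P)*(1/(2*P)) = (8 + P)/(2*P))
k(w) = w/6 + (8 + w)/(12*w) (k(w) = ((8 + w)/(2*w) + w)/6 = (w + (8 + w)/(2*w))/6 = w/6 + (8 + w)/(12*w))
k(1062/818 + 300/(-258)) - 1*408456 = (8 + (1062/818 + 300/(-258)) + 2*(1062/818 + 300/(-258))**2)/(12*(1062/818 + 300/(-258))) - 1*408456 = (8 + (1062*(1/818) + 300*(-1/258)) + 2*(1062*(1/818) + 300*(-1/258))**2)/(12*(1062*(1/818) + 300*(-1/258))) - 408456 = (8 + (531/409 - 50/43) + 2*(531/409 - 50/43)**2)/(12*(531/409 - 50/43)) - 408456 = (8 + 2383/17587 + 2*(2383/17587)**2)/(12*(2383/17587)) - 408456 = (1/12)*(17587/2383)*(8 + 2383/17587 + 2*(5678689/309302569)) - 408456 = (1/12)*(17587/2383)*(8 + 2383/17587 + 11357378/309302569) - 408456 = (1/12)*(17587/2383)*(2527687751/309302569) - 408456 = 2527687751/502917852 - 408456 = -205417286468761/502917852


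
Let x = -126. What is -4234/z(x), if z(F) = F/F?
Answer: -4234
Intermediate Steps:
z(F) = 1
-4234/z(x) = -4234/1 = -4234*1 = -4234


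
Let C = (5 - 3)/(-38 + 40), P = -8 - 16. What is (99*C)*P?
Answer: -2376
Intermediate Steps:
P = -24
C = 1 (C = 2/2 = 2*(½) = 1)
(99*C)*P = (99*1)*(-24) = 99*(-24) = -2376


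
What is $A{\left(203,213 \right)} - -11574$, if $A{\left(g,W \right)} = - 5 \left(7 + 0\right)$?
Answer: $11539$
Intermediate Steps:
$A{\left(g,W \right)} = -35$ ($A{\left(g,W \right)} = \left(-5\right) 7 = -35$)
$A{\left(203,213 \right)} - -11574 = -35 - -11574 = -35 + 11574 = 11539$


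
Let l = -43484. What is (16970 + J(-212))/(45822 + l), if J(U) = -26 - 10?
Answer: 8467/1169 ≈ 7.2429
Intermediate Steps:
J(U) = -36
(16970 + J(-212))/(45822 + l) = (16970 - 36)/(45822 - 43484) = 16934/2338 = 16934*(1/2338) = 8467/1169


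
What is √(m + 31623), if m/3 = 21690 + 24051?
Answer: √168846 ≈ 410.91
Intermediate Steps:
m = 137223 (m = 3*(21690 + 24051) = 3*45741 = 137223)
√(m + 31623) = √(137223 + 31623) = √168846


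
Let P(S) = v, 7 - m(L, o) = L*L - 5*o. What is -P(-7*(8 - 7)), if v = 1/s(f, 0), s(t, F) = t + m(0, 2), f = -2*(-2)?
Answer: -1/21 ≈ -0.047619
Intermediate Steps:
f = 4
m(L, o) = 7 - L² + 5*o (m(L, o) = 7 - (L*L - 5*o) = 7 - (L² - 5*o) = 7 + (-L² + 5*o) = 7 - L² + 5*o)
s(t, F) = 17 + t (s(t, F) = t + (7 - 1*0² + 5*2) = t + (7 - 1*0 + 10) = t + (7 + 0 + 10) = t + 17 = 17 + t)
v = 1/21 (v = 1/(17 + 4) = 1/21 ≈ 0.047619)
P(S) = 1/21
-P(-7*(8 - 7)) = -1*1/21 = -1/21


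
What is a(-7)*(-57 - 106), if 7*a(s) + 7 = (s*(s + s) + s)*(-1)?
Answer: 2282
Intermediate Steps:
a(s) = -1 - 2*s²/7 - s/7 (a(s) = -1 + ((s*(s + s) + s)*(-1))/7 = -1 + ((s*(2*s) + s)*(-1))/7 = -1 + ((2*s² + s)*(-1))/7 = -1 + ((s + 2*s²)*(-1))/7 = -1 + (-s - 2*s²)/7 = -1 + (-2*s²/7 - s/7) = -1 - 2*s²/7 - s/7)
a(-7)*(-57 - 106) = (-1 - 2/7*(-7)² - ⅐*(-7))*(-57 - 106) = (-1 - 2/7*49 + 1)*(-163) = (-1 - 14 + 1)*(-163) = -14*(-163) = 2282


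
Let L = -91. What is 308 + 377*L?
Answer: -33999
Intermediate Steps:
308 + 377*L = 308 + 377*(-91) = 308 - 34307 = -33999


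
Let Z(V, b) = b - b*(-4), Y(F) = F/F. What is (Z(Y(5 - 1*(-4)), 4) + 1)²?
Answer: 441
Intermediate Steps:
Y(F) = 1
Z(V, b) = 5*b (Z(V, b) = b - (-4)*b = b + 4*b = 5*b)
(Z(Y(5 - 1*(-4)), 4) + 1)² = (5*4 + 1)² = (20 + 1)² = 21² = 441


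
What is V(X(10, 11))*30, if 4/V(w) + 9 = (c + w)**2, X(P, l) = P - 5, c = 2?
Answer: 3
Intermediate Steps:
X(P, l) = -5 + P
V(w) = 4/(-9 + (2 + w)**2)
V(X(10, 11))*30 = (4/(-9 + (2 + (-5 + 10))**2))*30 = (4/(-9 + (2 + 5)**2))*30 = (4/(-9 + 7**2))*30 = (4/(-9 + 49))*30 = (4/40)*30 = (4*(1/40))*30 = (1/10)*30 = 3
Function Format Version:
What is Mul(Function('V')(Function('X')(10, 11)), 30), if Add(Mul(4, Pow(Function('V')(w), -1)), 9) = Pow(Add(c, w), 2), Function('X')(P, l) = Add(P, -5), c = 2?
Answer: 3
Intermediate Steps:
Function('X')(P, l) = Add(-5, P)
Function('V')(w) = Mul(4, Pow(Add(-9, Pow(Add(2, w), 2)), -1))
Mul(Function('V')(Function('X')(10, 11)), 30) = Mul(Mul(4, Pow(Add(-9, Pow(Add(2, Add(-5, 10)), 2)), -1)), 30) = Mul(Mul(4, Pow(Add(-9, Pow(Add(2, 5), 2)), -1)), 30) = Mul(Mul(4, Pow(Add(-9, Pow(7, 2)), -1)), 30) = Mul(Mul(4, Pow(Add(-9, 49), -1)), 30) = Mul(Mul(4, Pow(40, -1)), 30) = Mul(Mul(4, Rational(1, 40)), 30) = Mul(Rational(1, 10), 30) = 3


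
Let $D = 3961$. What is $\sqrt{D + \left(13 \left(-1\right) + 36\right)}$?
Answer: $4 \sqrt{249} \approx 63.119$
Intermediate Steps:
$\sqrt{D + \left(13 \left(-1\right) + 36\right)} = \sqrt{3961 + \left(13 \left(-1\right) + 36\right)} = \sqrt{3961 + \left(-13 + 36\right)} = \sqrt{3961 + 23} = \sqrt{3984} = 4 \sqrt{249}$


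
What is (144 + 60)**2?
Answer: 41616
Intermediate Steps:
(144 + 60)**2 = 204**2 = 41616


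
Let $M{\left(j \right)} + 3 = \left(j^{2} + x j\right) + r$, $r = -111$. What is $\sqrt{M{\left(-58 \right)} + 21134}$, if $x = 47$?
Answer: $7 \sqrt{442} \approx 147.17$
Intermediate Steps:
$M{\left(j \right)} = -114 + j^{2} + 47 j$ ($M{\left(j \right)} = -3 - \left(111 - j^{2} - 47 j\right) = -3 + \left(-111 + j^{2} + 47 j\right) = -114 + j^{2} + 47 j$)
$\sqrt{M{\left(-58 \right)} + 21134} = \sqrt{\left(-114 + \left(-58\right)^{2} + 47 \left(-58\right)\right) + 21134} = \sqrt{\left(-114 + 3364 - 2726\right) + 21134} = \sqrt{524 + 21134} = \sqrt{21658} = 7 \sqrt{442}$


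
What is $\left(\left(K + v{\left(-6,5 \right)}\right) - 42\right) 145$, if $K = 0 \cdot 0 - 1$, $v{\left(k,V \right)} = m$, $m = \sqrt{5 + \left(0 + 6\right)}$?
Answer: $-6235 + 145 \sqrt{11} \approx -5754.1$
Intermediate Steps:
$m = \sqrt{11}$ ($m = \sqrt{5 + 6} = \sqrt{11} \approx 3.3166$)
$v{\left(k,V \right)} = \sqrt{11}$
$K = -1$ ($K = 0 - 1 = -1$)
$\left(\left(K + v{\left(-6,5 \right)}\right) - 42\right) 145 = \left(\left(-1 + \sqrt{11}\right) - 42\right) 145 = \left(-43 + \sqrt{11}\right) 145 = -6235 + 145 \sqrt{11}$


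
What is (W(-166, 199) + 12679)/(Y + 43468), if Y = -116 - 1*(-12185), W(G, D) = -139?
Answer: 660/2923 ≈ 0.22580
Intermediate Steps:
Y = 12069 (Y = -116 + 12185 = 12069)
(W(-166, 199) + 12679)/(Y + 43468) = (-139 + 12679)/(12069 + 43468) = 12540/55537 = 12540*(1/55537) = 660/2923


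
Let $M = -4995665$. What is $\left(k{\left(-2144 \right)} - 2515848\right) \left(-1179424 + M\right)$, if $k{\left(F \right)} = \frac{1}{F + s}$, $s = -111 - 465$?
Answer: $\frac{42256792050658929}{2720} \approx 1.5536 \cdot 10^{13}$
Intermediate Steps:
$s = -576$
$k{\left(F \right)} = \frac{1}{-576 + F}$ ($k{\left(F \right)} = \frac{1}{F - 576} = \frac{1}{-576 + F}$)
$\left(k{\left(-2144 \right)} - 2515848\right) \left(-1179424 + M\right) = \left(\frac{1}{-576 - 2144} - 2515848\right) \left(-1179424 - 4995665\right) = \left(\frac{1}{-2720} - 2515848\right) \left(-6175089\right) = \left(- \frac{1}{2720} - 2515848\right) \left(-6175089\right) = \left(- \frac{6843106561}{2720}\right) \left(-6175089\right) = \frac{42256792050658929}{2720}$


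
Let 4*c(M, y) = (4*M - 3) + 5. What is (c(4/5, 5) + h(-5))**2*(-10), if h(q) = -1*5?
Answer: -1369/10 ≈ -136.90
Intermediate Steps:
h(q) = -5
c(M, y) = 1/2 + M (c(M, y) = ((4*M - 3) + 5)/4 = ((-3 + 4*M) + 5)/4 = (2 + 4*M)/4 = 1/2 + M)
(c(4/5, 5) + h(-5))**2*(-10) = ((1/2 + 4/5) - 5)**2*(-10) = (13/10 - 5)**2*(-10) = (-37/10)**2*(-10) = (1369/100)*(-10) = -1369/10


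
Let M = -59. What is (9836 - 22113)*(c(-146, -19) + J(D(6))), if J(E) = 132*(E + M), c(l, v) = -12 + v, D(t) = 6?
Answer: 86270479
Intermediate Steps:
J(E) = -7788 + 132*E (J(E) = 132*(E - 59) = 132*(-59 + E) = -7788 + 132*E)
(9836 - 22113)*(c(-146, -19) + J(D(6))) = (9836 - 22113)*((-12 - 19) + (-7788 + 132*6)) = -12277*(-31 + (-7788 + 792)) = -12277*(-31 - 6996) = -12277*(-7027) = 86270479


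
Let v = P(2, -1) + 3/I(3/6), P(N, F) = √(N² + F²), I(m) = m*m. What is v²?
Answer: (12 + √5)² ≈ 202.67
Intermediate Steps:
I(m) = m²
P(N, F) = √(F² + N²)
v = 12 + √5 (v = √((-1)² + 2²) + 3/(3/6)² = √(1 + 4) + 3/(3*(⅙))² = √5 + 3/(½)² = √5 + 3/(¼) = √5 + 4*3 = √5 + 12 = 12 + √5 ≈ 14.236)
v² = (12 + √5)²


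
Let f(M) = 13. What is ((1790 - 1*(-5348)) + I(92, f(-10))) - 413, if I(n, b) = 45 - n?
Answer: 6678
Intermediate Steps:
((1790 - 1*(-5348)) + I(92, f(-10))) - 413 = ((1790 - 1*(-5348)) + (45 - 1*92)) - 413 = ((1790 + 5348) + (45 - 92)) - 413 = (7138 - 47) - 413 = 7091 - 413 = 6678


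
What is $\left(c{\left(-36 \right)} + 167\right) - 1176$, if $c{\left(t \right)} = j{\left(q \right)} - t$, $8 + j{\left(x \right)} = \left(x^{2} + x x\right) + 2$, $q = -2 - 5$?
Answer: $-881$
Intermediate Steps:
$q = -7$
$j{\left(x \right)} = -6 + 2 x^{2}$ ($j{\left(x \right)} = -8 + \left(\left(x^{2} + x x\right) + 2\right) = -8 + \left(\left(x^{2} + x^{2}\right) + 2\right) = -8 + \left(2 x^{2} + 2\right) = -8 + \left(2 + 2 x^{2}\right) = -6 + 2 x^{2}$)
$c{\left(t \right)} = 92 - t$ ($c{\left(t \right)} = \left(-6 + 2 \left(-7\right)^{2}\right) - t = \left(-6 + 2 \cdot 49\right) - t = \left(-6 + 98\right) - t = 92 - t$)
$\left(c{\left(-36 \right)} + 167\right) - 1176 = \left(\left(92 - -36\right) + 167\right) - 1176 = \left(\left(92 + 36\right) + 167\right) - 1176 = \left(128 + 167\right) - 1176 = 295 - 1176 = -881$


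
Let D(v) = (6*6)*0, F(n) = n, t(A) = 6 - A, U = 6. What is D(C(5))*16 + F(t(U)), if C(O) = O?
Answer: 0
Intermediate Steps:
D(v) = 0 (D(v) = 36*0 = 0)
D(C(5))*16 + F(t(U)) = 0*16 + (6 - 1*6) = 0 + (6 - 6) = 0 + 0 = 0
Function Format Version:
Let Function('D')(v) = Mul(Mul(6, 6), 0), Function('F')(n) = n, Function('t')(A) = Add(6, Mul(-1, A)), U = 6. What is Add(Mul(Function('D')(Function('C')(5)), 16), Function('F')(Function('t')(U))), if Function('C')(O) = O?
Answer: 0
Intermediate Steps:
Function('D')(v) = 0 (Function('D')(v) = Mul(36, 0) = 0)
Add(Mul(Function('D')(Function('C')(5)), 16), Function('F')(Function('t')(U))) = Add(Mul(0, 16), Add(6, Mul(-1, 6))) = Add(0, Add(6, -6)) = Add(0, 0) = 0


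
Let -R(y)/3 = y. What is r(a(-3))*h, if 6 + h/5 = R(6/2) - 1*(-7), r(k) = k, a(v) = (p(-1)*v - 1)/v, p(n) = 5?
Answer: -640/3 ≈ -213.33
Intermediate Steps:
R(y) = -3*y
a(v) = (-1 + 5*v)/v (a(v) = (5*v - 1)/v = (-1 + 5*v)/v)
h = -40 (h = -30 + 5*(-18/2 - 1*(-7)) = -30 + 5*(-18/2 + 7) = -30 + 5*(-3*3 + 7) = -30 + 5*(-9 + 7) = -30 + 5*(-2) = -30 - 10 = -40)
r(a(-3))*h = (5 - 1/(-3))*(-40) = (5 - 1*(-1/3))*(-40) = (5 + 1/3)*(-40) = (16/3)*(-40) = -640/3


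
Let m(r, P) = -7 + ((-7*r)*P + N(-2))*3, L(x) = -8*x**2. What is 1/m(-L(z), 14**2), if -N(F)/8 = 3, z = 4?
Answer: -1/526927 ≈ -1.8978e-6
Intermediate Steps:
N(F) = -24 (N(F) = -8*3 = -24)
m(r, P) = -79 - 21*P*r (m(r, P) = -7 + ((-7*r)*P - 24)*3 = -7 + (-7*P*r - 24)*3 = -7 + (-24 - 7*P*r)*3 = -7 + (-72 - 21*P*r) = -79 - 21*P*r)
1/m(-L(z), 14**2) = 1/(-79 - 21*14**2*(-(-8)*4**2)) = 1/(-79 - 21*196*(-(-8)*16)) = 1/(-79 - 21*196*(-1*(-128))) = 1/(-79 - 21*196*128) = 1/(-79 - 526848) = 1/(-526927) = -1/526927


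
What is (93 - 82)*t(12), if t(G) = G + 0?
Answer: 132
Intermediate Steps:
t(G) = G
(93 - 82)*t(12) = (93 - 82)*12 = 11*12 = 132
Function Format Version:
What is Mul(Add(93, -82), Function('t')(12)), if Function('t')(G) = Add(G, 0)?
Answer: 132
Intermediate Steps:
Function('t')(G) = G
Mul(Add(93, -82), Function('t')(12)) = Mul(Add(93, -82), 12) = Mul(11, 12) = 132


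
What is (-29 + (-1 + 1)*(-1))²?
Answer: 841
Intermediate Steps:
(-29 + (-1 + 1)*(-1))² = (-29 + 0*(-1))² = (-29 + 0)² = (-29)² = 841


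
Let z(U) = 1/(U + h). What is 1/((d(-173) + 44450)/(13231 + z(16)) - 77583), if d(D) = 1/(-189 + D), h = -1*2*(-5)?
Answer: -20755089/1610172342658 ≈ -1.2890e-5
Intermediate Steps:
h = 10 (h = -2*(-5) = 10)
z(U) = 1/(10 + U) (z(U) = 1/(U + 10) = 1/(10 + U))
1/((d(-173) + 44450)/(13231 + z(16)) - 77583) = 1/((1/(-189 - 173) + 44450)/(13231 + 1/(10 + 16)) - 77583) = 1/((1/(-362) + 44450)/(13231 + 1/26) - 77583) = 1/((-1/362 + 44450)/(13231 + 1/26) - 77583) = 1/(16090899/(362*(344007/26)) - 77583) = 1/((16090899/362)*(26/344007) - 77583) = 1/(69727229/20755089 - 77583) = 1/(-1610172342658/20755089) = -20755089/1610172342658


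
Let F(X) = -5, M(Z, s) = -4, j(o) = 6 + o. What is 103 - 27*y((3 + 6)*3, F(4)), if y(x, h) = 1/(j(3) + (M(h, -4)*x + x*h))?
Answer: 2681/26 ≈ 103.12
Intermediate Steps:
y(x, h) = 1/(9 - 4*x + h*x) (y(x, h) = 1/((6 + 3) + (-4*x + x*h)) = 1/(9 + (-4*x + h*x)) = 1/(9 - 4*x + h*x))
103 - 27*y((3 + 6)*3, F(4)) = 103 - 27/(9 - 4*(3 + 6)*3 - 5*(3 + 6)*3) = 103 - 27/(9 - 36*3 - 45*3) = 103 - 27/(9 - 4*27 - 5*27) = 103 - 27/(9 - 108 - 135) = 103 - 27/(-234) = 103 - 27*(-1/234) = 103 + 3/26 = 2681/26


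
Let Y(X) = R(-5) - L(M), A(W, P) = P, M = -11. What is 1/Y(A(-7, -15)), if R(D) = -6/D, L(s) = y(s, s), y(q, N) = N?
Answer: 5/61 ≈ 0.081967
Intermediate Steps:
L(s) = s
Y(X) = 61/5 (Y(X) = -6/(-5) - 1*(-11) = -6*(-1/5) + 11 = 6/5 + 11 = 61/5)
1/Y(A(-7, -15)) = 1/(61/5) = 5/61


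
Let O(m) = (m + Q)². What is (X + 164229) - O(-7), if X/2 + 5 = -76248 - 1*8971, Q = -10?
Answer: -6508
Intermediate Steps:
O(m) = (-10 + m)² (O(m) = (m - 10)² = (-10 + m)²)
X = -170448 (X = -10 + 2*(-76248 - 1*8971) = -10 + 2*(-76248 - 8971) = -10 + 2*(-85219) = -10 - 170438 = -170448)
(X + 164229) - O(-7) = (-170448 + 164229) - (-10 - 7)² = -6219 - 1*(-17)² = -6219 - 1*289 = -6219 - 289 = -6508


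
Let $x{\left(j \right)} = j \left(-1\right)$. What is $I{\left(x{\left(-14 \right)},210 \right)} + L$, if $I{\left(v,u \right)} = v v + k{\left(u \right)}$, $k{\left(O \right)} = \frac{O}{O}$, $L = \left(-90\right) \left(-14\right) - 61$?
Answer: $1396$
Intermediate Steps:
$L = 1199$ ($L = 1260 - 61 = 1199$)
$x{\left(j \right)} = - j$
$k{\left(O \right)} = 1$
$I{\left(v,u \right)} = 1 + v^{2}$ ($I{\left(v,u \right)} = v v + 1 = v^{2} + 1 = 1 + v^{2}$)
$I{\left(x{\left(-14 \right)},210 \right)} + L = \left(1 + \left(\left(-1\right) \left(-14\right)\right)^{2}\right) + 1199 = \left(1 + 14^{2}\right) + 1199 = \left(1 + 196\right) + 1199 = 197 + 1199 = 1396$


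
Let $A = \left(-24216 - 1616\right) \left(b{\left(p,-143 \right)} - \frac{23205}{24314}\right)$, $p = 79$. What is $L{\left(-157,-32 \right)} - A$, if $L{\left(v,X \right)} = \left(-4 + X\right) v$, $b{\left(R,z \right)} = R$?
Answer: $\frac{24578125880}{12157} \approx 2.0217 \cdot 10^{6}$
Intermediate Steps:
$L{\left(v,X \right)} = v \left(-4 + X\right)$
$A = - \frac{24509414516}{12157}$ ($A = \left(-24216 - 1616\right) \left(79 - \frac{23205}{24314}\right) = - 25832 \left(79 - \frac{23205}{24314}\right) = \left(-25832\right) \frac{1897601}{24314} = - \frac{24509414516}{12157} \approx -2.0161 \cdot 10^{6}$)
$L{\left(-157,-32 \right)} - A = - 157 \left(-4 - 32\right) - - \frac{24509414516}{12157} = \left(-157\right) \left(-36\right) + \frac{24509414516}{12157} = 5652 + \frac{24509414516}{12157} = \frac{24578125880}{12157}$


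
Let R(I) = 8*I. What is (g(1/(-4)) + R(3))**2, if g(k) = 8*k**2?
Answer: 2401/4 ≈ 600.25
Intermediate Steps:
(g(1/(-4)) + R(3))**2 = (8*(1/(-4))**2 + 8*3)**2 = (8*(-1/4)**2 + 24)**2 = (8*(1/16) + 24)**2 = (1/2 + 24)**2 = (49/2)**2 = 2401/4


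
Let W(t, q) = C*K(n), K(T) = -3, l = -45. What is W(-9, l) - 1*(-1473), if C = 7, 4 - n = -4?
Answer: 1452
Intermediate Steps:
n = 8 (n = 4 - 1*(-4) = 4 + 4 = 8)
W(t, q) = -21 (W(t, q) = 7*(-3) = -21)
W(-9, l) - 1*(-1473) = -21 - 1*(-1473) = -21 + 1473 = 1452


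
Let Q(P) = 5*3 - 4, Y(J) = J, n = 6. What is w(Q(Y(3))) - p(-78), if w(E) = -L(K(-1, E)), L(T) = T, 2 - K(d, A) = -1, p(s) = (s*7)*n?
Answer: 3273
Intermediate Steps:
p(s) = 42*s (p(s) = (s*7)*6 = (7*s)*6 = 42*s)
K(d, A) = 3 (K(d, A) = 2 - 1*(-1) = 2 + 1 = 3)
Q(P) = 11 (Q(P) = 15 - 4 = 11)
w(E) = -3 (w(E) = -1*3 = -3)
w(Q(Y(3))) - p(-78) = -3 - 42*(-78) = -3 - 1*(-3276) = -3 + 3276 = 3273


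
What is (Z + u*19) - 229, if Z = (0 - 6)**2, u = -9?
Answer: -364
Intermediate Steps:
Z = 36 (Z = (-6)**2 = 36)
(Z + u*19) - 229 = (36 - 9*19) - 229 = (36 - 171) - 229 = -135 - 229 = -364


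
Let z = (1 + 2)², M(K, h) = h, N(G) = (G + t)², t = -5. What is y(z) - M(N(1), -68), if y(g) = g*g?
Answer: 149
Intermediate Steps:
N(G) = (-5 + G)² (N(G) = (G - 5)² = (-5 + G)²)
z = 9 (z = 3² = 9)
y(g) = g²
y(z) - M(N(1), -68) = 9² - 1*(-68) = 81 + 68 = 149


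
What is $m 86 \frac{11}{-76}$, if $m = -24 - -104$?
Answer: $- \frac{18920}{19} \approx -995.79$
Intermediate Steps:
$m = 80$ ($m = -24 + 104 = 80$)
$m 86 \frac{11}{-76} = 80 \cdot 86 \frac{11}{-76} = 6880 \cdot 11 \left(- \frac{1}{76}\right) = 6880 \left(- \frac{11}{76}\right) = - \frac{18920}{19}$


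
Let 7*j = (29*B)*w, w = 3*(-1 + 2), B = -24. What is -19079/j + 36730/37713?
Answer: 1704458843/26248248 ≈ 64.936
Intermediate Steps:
w = 3 (w = 3*1 = 3)
j = -2088/7 (j = ((29*(-24))*3)/7 = (-696*3)/7 = (1/7)*(-2088) = -2088/7 ≈ -298.29)
-19079/j + 36730/37713 = -19079/(-2088/7) + 36730/37713 = -19079*(-7/2088) + 36730*(1/37713) = 133553/2088 + 36730/37713 = 1704458843/26248248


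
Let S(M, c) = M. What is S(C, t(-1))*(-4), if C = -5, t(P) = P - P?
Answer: 20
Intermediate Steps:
t(P) = 0
S(C, t(-1))*(-4) = -5*(-4) = 20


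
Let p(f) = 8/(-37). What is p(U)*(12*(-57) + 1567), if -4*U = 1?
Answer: -7064/37 ≈ -190.92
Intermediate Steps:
U = -¼ (U = -¼*1 = -¼ ≈ -0.25000)
p(f) = -8/37 (p(f) = 8*(-1/37) = -8/37)
p(U)*(12*(-57) + 1567) = -8*(12*(-57) + 1567)/37 = -8*(-684 + 1567)/37 = -8/37*883 = -7064/37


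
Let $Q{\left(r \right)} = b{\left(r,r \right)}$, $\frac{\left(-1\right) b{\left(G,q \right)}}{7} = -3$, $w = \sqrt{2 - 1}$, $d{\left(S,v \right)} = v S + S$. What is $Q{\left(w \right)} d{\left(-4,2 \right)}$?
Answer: $-252$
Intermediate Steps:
$d{\left(S,v \right)} = S + S v$ ($d{\left(S,v \right)} = S v + S = S + S v$)
$w = 1$ ($w = \sqrt{1} = 1$)
$b{\left(G,q \right)} = 21$ ($b{\left(G,q \right)} = \left(-7\right) \left(-3\right) = 21$)
$Q{\left(r \right)} = 21$
$Q{\left(w \right)} d{\left(-4,2 \right)} = 21 \left(- 4 \left(1 + 2\right)\right) = 21 \left(\left(-4\right) 3\right) = 21 \left(-12\right) = -252$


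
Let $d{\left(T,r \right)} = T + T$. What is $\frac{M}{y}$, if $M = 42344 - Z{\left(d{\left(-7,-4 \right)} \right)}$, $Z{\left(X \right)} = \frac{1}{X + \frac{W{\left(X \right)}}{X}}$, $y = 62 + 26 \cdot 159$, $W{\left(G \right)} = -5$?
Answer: $\frac{4043859}{400718} \approx 10.092$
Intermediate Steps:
$d{\left(T,r \right)} = 2 T$
$y = 4196$ ($y = 62 + 4134 = 4196$)
$Z{\left(X \right)} = \frac{1}{X - \frac{5}{X}}$
$M = \frac{8087718}{191}$ ($M = 42344 - \frac{2 \left(-7\right)}{-5 + \left(2 \left(-7\right)\right)^{2}} = 42344 - - \frac{14}{-5 + \left(-14\right)^{2}} = 42344 - - \frac{14}{-5 + 196} = 42344 - - \frac{14}{191} = 42344 + \frac{14}{191} = \frac{8087718}{191} \approx 42344.0$)
$\frac{M}{y} = \frac{8087718}{191 \cdot 4196} = \frac{8087718}{191} \cdot \frac{1}{4196} = \frac{4043859}{400718}$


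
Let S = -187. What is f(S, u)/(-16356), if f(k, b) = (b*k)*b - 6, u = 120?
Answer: 448801/2726 ≈ 164.64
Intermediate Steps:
f(k, b) = -6 + k*b² (f(k, b) = k*b² - 6 = -6 + k*b²)
f(S, u)/(-16356) = (-6 - 187*120²)/(-16356) = (-6 - 187*14400)*(-1/16356) = (-6 - 2692800)*(-1/16356) = -2692806*(-1/16356) = 448801/2726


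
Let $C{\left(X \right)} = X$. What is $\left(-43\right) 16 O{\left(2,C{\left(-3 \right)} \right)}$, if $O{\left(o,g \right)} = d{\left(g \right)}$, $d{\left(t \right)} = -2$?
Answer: $1376$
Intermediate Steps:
$O{\left(o,g \right)} = -2$
$\left(-43\right) 16 O{\left(2,C{\left(-3 \right)} \right)} = \left(-43\right) 16 \left(-2\right) = \left(-688\right) \left(-2\right) = 1376$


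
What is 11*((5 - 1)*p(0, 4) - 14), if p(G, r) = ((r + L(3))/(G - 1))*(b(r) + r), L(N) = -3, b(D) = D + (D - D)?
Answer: -506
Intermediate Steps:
b(D) = D (b(D) = D + 0 = D)
p(G, r) = 2*r*(-3 + r)/(-1 + G) (p(G, r) = ((r - 3)/(G - 1))*(r + r) = ((-3 + r)/(-1 + G))*(2*r) = 2*r*(-3 + r)/(-1 + G))
11*((5 - 1)*p(0, 4) - 14) = 11*((5 - 1)*(2*4*(-3 + 4)/(-1 + 0)) - 14) = 11*(4*(2*4*1/(-1)) - 14) = 11*(4*(2*4*(-1)*1) - 14) = 11*(4*(-8) - 14) = 11*(-32 - 14) = 11*(-46) = -506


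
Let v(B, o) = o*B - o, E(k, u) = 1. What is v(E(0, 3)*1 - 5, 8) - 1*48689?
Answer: -48729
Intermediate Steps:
v(B, o) = -o + B*o (v(B, o) = B*o - o = -o + B*o)
v(E(0, 3)*1 - 5, 8) - 1*48689 = 8*(-1 + (1*1 - 5)) - 1*48689 = 8*(-1 + (1 - 5)) - 48689 = 8*(-1 - 4) - 48689 = 8*(-5) - 48689 = -40 - 48689 = -48729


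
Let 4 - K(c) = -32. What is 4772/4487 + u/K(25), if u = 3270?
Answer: 2474047/26922 ≈ 91.897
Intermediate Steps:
K(c) = 36 (K(c) = 4 - 1*(-32) = 4 + 32 = 36)
4772/4487 + u/K(25) = 4772/4487 + 3270/36 = 4772*(1/4487) + 3270*(1/36) = 4772/4487 + 545/6 = 2474047/26922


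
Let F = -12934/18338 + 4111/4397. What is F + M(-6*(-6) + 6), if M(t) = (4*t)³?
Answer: 191164085942136/40316093 ≈ 4.7416e+6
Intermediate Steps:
M(t) = 64*t³
F = 9258360/40316093 (F = -12934*1/18338 + 4111*(1/4397) = -6467/9169 + 4111/4397 = 9258360/40316093 ≈ 0.22964)
F + M(-6*(-6) + 6) = 9258360/40316093 + 64*(-6*(-6) + 6)³ = 9258360/40316093 + 64*(36 + 6)³ = 9258360/40316093 + 64*42³ = 9258360/40316093 + 64*74088 = 9258360/40316093 + 4741632 = 191164085942136/40316093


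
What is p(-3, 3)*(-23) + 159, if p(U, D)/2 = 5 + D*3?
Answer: -485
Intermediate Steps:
p(U, D) = 10 + 6*D (p(U, D) = 2*(5 + D*3) = 2*(5 + 3*D) = 10 + 6*D)
p(-3, 3)*(-23) + 159 = (10 + 6*3)*(-23) + 159 = (10 + 18)*(-23) + 159 = 28*(-23) + 159 = -644 + 159 = -485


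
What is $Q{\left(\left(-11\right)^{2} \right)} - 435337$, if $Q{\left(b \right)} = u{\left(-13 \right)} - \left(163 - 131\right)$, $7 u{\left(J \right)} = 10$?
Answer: $- \frac{3047573}{7} \approx -4.3537 \cdot 10^{5}$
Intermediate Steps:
$u{\left(J \right)} = \frac{10}{7}$ ($u{\left(J \right)} = \frac{1}{7} \cdot 10 = \frac{10}{7}$)
$Q{\left(b \right)} = - \frac{214}{7}$ ($Q{\left(b \right)} = \frac{10}{7} - \left(163 - 131\right) = \frac{10}{7} - 32 = - \frac{214}{7}$)
$Q{\left(\left(-11\right)^{2} \right)} - 435337 = - \frac{214}{7} - 435337 = - \frac{3047573}{7}$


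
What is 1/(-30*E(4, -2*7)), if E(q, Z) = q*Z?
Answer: 1/1680 ≈ 0.00059524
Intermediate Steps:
E(q, Z) = Z*q
1/(-30*E(4, -2*7)) = 1/(-30*(-2*7)*4) = 1/(-(-420)*4) = 1/(-30*(-56)) = 1/1680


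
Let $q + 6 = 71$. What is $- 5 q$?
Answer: $-325$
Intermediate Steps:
$q = 65$ ($q = -6 + 71 = 65$)
$- 5 q = \left(-5\right) 65 = -325$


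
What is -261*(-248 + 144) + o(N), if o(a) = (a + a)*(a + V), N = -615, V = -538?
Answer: 1445334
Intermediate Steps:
o(a) = 2*a*(-538 + a) (o(a) = (a + a)*(a - 538) = (2*a)*(-538 + a) = 2*a*(-538 + a))
-261*(-248 + 144) + o(N) = -261*(-248 + 144) + 2*(-615)*(-538 - 615) = -261*(-104) + 2*(-615)*(-1153) = 27144 + 1418190 = 1445334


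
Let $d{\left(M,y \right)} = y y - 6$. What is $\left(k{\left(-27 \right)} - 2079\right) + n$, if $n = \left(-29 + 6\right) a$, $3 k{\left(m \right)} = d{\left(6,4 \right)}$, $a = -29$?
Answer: $- \frac{4226}{3} \approx -1408.7$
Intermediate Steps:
$d{\left(M,y \right)} = -6 + y^{2}$ ($d{\left(M,y \right)} = y^{2} - 6 = -6 + y^{2}$)
$k{\left(m \right)} = \frac{10}{3}$ ($k{\left(m \right)} = \frac{-6 + 4^{2}}{3} = \frac{-6 + 16}{3} = \frac{1}{3} \cdot 10 = \frac{10}{3}$)
$n = 667$ ($n = \left(-29 + 6\right) \left(-29\right) = \left(-23\right) \left(-29\right) = 667$)
$\left(k{\left(-27 \right)} - 2079\right) + n = \left(\frac{10}{3} - 2079\right) + 667 = - \frac{6227}{3} + 667 = - \frac{4226}{3}$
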